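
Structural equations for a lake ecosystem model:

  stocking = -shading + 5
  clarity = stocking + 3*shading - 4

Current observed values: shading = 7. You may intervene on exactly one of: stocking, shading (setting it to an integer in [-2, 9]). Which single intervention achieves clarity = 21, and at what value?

Intervening on stocking: with other inputs at their observed values, clarity = stocking + 17. Solving for 21 gives stocking = 4, within [-2, 9].
Intervening on shading: clarity = 2*shading + 1. Reaching 21 requires shading = 10, outside [-2, 9].

set stocking = 4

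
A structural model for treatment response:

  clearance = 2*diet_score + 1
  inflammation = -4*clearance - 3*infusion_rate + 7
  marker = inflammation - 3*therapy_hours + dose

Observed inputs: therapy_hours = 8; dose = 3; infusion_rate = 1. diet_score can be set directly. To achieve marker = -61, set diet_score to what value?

Substituting into the inflammation equation gives inflammation = -8*diet_score.
Substituting into the marker equation gives marker = -8*diet_score - 21.
Solve -8*diet_score - 21 = -61: diet_score = (-61 + 21) / -8 = 5.

diet_score = 5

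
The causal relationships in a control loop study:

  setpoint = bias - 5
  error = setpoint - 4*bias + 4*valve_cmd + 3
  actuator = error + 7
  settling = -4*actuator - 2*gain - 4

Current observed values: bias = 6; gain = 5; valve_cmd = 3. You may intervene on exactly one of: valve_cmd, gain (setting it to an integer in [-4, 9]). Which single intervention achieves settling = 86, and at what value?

set valve_cmd = -3

Intervening on valve_cmd: with other inputs at their observed values, settling = -16*valve_cmd + 38. Solving for 86 gives valve_cmd = -3, within [-4, 9].
Intervening on gain: settling = -2*gain. Reaching 86 requires gain = -43, outside [-4, 9].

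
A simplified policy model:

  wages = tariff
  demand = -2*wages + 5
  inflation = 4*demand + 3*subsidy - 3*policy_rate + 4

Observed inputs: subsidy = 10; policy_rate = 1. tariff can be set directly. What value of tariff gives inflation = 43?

tariff = 1

Substituting into the demand equation gives demand = -2*tariff + 5.
This gives inflation = -8*tariff + 51.
Solve -8*tariff + 51 = 43: tariff = (43 - 51) / -8 = 1.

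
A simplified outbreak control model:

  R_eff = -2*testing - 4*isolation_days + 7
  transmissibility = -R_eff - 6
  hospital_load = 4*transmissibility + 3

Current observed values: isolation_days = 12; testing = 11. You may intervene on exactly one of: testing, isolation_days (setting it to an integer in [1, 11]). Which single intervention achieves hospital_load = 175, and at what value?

Intervening on testing: with other inputs at their observed values, hospital_load = 8*testing + 143. Solving for 175 gives testing = 4, within [1, 11].
Intervening on isolation_days: hospital_load = 16*isolation_days + 39. Reaching 175 requires isolation_days = 17/2, not an integer.

set testing = 4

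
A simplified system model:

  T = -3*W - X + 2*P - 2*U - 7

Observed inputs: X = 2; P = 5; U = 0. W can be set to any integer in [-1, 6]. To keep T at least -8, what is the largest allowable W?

Substituting into the T equation gives T = -3*W + 1.
Require -3*W + 1 ≥ -8, so W ≤ 3.
The largest integer in [-1, 6] satisfying this is 3.

W = 3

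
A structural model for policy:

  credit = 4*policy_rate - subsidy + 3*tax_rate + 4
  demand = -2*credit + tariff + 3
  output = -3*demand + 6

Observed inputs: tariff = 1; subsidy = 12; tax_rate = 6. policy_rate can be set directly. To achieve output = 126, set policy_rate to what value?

Substituting into the credit equation gives credit = 4*policy_rate + 10.
This gives demand = -8*policy_rate - 16.
output becomes 24*policy_rate + 54.
Solve 24*policy_rate + 54 = 126: policy_rate = (126 - 54) / 24 = 3.

policy_rate = 3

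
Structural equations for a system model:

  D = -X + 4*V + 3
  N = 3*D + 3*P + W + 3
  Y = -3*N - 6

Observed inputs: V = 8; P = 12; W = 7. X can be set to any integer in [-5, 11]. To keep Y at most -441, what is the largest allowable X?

Substituting into the D equation gives D = -X + 35.
N becomes -3*X + 151.
So Y = 9*X - 459.
Require 9*X - 459 ≤ -441, so X ≤ 2.
The largest integer in [-5, 11] satisfying this is 2.

X = 2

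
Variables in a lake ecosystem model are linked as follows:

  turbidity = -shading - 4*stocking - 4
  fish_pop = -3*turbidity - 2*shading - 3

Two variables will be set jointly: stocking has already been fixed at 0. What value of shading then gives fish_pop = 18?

With stocking held at 0:
Substituting into the turbidity equation gives turbidity = -shading - 4.
Substituting into the fish_pop equation gives fish_pop = shading + 9.
Solve shading + 9 = 18: shading = (18 - 9) / 1 = 9.

shading = 9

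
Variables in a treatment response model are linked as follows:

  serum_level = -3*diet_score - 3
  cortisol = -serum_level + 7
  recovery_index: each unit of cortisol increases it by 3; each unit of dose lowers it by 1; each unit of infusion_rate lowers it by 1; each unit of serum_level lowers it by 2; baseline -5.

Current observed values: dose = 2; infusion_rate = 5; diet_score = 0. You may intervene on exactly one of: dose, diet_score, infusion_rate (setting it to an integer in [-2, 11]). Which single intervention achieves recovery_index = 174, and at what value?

Intervening on dose: recovery_index = -dose + 26. Reaching 174 requires dose = -148, outside [-2, 11].
Intervening on diet_score: with other inputs at their observed values, recovery_index = 15*diet_score + 24. Solving for 174 gives diet_score = 10, within [-2, 11].
Intervening on infusion_rate: recovery_index = -infusion_rate + 29. Reaching 174 requires infusion_rate = -145, outside [-2, 11].

set diet_score = 10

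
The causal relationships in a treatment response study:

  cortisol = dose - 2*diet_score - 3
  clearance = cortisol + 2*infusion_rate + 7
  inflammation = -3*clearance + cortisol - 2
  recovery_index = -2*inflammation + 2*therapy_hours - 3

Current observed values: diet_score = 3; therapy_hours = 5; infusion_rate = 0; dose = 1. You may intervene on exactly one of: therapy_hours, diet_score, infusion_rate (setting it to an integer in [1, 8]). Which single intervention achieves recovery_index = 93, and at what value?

set infusion_rate = 6

Intervening on therapy_hours: recovery_index = 2*therapy_hours + 11. Reaching 93 requires therapy_hours = 41, outside [1, 8].
Intervening on diet_score: recovery_index = -8*diet_score + 45. Reaching 93 requires diet_score = -6, outside [1, 8].
Intervening on infusion_rate: with other inputs at their observed values, recovery_index = 12*infusion_rate + 21. Solving for 93 gives infusion_rate = 6, within [1, 8].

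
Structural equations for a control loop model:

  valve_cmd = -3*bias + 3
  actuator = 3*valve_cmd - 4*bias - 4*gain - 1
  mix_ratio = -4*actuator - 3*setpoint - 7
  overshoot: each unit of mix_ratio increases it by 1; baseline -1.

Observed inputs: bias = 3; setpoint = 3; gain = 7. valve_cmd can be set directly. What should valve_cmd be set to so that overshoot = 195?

valve_cmd = -4

Intervening on valve_cmd fixes its value directly, overriding its dependence on bias.
Substituting into the actuator equation gives actuator = 3*valve_cmd - 41.
mix_ratio becomes -12*valve_cmd + 148.
overshoot becomes -12*valve_cmd + 147.
Solve -12*valve_cmd + 147 = 195: valve_cmd = (195 - 147) / -12 = -4.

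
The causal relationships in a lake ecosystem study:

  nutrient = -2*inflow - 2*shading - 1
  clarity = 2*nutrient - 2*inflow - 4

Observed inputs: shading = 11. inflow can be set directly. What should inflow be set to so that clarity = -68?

inflow = 3

Substituting into the nutrient equation gives nutrient = -2*inflow - 23.
clarity becomes -6*inflow - 50.
Solve -6*inflow - 50 = -68: inflow = (-68 + 50) / -6 = 3.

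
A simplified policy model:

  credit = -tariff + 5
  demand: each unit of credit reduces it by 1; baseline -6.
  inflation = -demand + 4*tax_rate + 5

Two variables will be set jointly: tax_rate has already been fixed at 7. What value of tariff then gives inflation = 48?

With tax_rate held at 7:
Substituting into the demand equation gives demand = tariff - 11.
Substituting into the inflation equation gives inflation = -tariff + 44.
Solve -tariff + 44 = 48: tariff = (48 - 44) / -1 = -4.

tariff = -4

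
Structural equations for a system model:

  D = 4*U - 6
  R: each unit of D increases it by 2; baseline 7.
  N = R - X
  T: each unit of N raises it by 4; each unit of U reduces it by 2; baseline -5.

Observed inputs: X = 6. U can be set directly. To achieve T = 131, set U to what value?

U = 6

Substituting into the R equation gives R = 8*U - 5.
Substituting into the N equation gives N = 8*U - 11.
Substituting into the T equation gives T = 30*U - 49.
Solve 30*U - 49 = 131: U = (131 + 49) / 30 = 6.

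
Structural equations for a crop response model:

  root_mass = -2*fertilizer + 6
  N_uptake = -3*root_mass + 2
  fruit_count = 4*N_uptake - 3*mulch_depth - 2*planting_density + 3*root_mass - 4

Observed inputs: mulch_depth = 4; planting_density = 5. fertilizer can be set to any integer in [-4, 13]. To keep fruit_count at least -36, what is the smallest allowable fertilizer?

fertilizer = 2

Substituting into the N_uptake equation gives N_uptake = 6*fertilizer - 16.
Substituting into the fruit_count equation gives fruit_count = 18*fertilizer - 72.
Require 18*fertilizer - 72 ≥ -36, so fertilizer ≥ 2.
The smallest integer in [-4, 13] satisfying this is 2.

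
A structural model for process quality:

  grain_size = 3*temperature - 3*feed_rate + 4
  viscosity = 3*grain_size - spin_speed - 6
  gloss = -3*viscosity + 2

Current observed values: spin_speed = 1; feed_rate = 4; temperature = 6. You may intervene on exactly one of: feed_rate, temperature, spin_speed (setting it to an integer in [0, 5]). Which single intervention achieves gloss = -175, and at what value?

set feed_rate = 0

Intervening on feed_rate: with other inputs at their observed values, gloss = 27*feed_rate - 175. Solving for -175 gives feed_rate = 0, within [0, 5].
Intervening on temperature: gloss = -27*temperature + 95. Reaching -175 requires temperature = 10, outside [0, 5].
Intervening on spin_speed: gloss = 3*spin_speed - 70. Reaching -175 requires spin_speed = -35, outside [0, 5].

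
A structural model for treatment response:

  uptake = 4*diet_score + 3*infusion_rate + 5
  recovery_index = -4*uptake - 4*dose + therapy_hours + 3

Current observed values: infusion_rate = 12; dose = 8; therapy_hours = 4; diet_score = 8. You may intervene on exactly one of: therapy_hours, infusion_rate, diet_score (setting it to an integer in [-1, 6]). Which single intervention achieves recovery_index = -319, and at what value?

set therapy_hours = 2

Intervening on therapy_hours: with other inputs at their observed values, recovery_index = therapy_hours - 321. Solving for -319 gives therapy_hours = 2, within [-1, 6].
Intervening on infusion_rate: recovery_index = -12*infusion_rate - 173. Reaching -319 requires infusion_rate = 73/6, not an integer.
Intervening on diet_score: recovery_index = -16*diet_score - 189. Reaching -319 requires diet_score = 65/8, not an integer.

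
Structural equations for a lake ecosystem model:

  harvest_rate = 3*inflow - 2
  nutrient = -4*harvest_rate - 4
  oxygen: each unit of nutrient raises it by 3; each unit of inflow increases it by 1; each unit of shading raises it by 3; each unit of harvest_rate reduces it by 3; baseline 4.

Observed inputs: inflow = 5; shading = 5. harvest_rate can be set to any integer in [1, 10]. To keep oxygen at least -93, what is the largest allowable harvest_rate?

harvest_rate = 7

Intervening on harvest_rate fixes its value directly, overriding its dependence on inflow.
Substituting into the oxygen equation gives oxygen = -15*harvest_rate + 12.
Require -15*harvest_rate + 12 ≥ -93, so harvest_rate ≤ 7.
The largest integer in [1, 10] satisfying this is 7.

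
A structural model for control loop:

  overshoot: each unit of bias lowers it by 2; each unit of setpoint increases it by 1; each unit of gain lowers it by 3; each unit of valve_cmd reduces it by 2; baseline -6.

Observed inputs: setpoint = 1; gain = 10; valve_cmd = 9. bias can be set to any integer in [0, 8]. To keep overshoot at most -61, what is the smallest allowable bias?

bias = 4

Substituting into the overshoot equation gives overshoot = -2*bias - 53.
Require -2*bias - 53 ≤ -61, so bias ≥ 4.
The smallest integer in [0, 8] satisfying this is 4.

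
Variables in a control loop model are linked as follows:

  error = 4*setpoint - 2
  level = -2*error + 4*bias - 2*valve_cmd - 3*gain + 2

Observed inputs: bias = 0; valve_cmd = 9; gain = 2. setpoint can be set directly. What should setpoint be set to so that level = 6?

Substituting into the level equation gives level = -8*setpoint - 18.
Solve -8*setpoint - 18 = 6: setpoint = (6 + 18) / -8 = -3.

setpoint = -3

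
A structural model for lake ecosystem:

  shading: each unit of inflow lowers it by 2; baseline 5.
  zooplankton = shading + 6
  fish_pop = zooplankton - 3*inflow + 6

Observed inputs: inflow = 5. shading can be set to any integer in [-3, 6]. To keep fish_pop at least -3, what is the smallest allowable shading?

shading = 0

Intervening on shading fixes its value directly, overriding its dependence on inflow.
Substituting into the fish_pop equation gives fish_pop = shading - 3.
Require shading - 3 ≥ -3, so shading ≥ 0.
The smallest integer in [-3, 6] satisfying this is 0.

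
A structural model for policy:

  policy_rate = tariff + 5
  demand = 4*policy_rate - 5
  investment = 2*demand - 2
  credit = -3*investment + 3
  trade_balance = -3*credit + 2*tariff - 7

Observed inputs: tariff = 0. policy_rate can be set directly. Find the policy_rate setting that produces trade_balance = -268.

Intervening on policy_rate fixes its value directly, overriding its dependence on tariff.
Substituting into the investment equation gives investment = 8*policy_rate - 12.
Substituting into the credit equation gives credit = -24*policy_rate + 39.
So trade_balance = 72*policy_rate - 124.
Solve 72*policy_rate - 124 = -268: policy_rate = (-268 + 124) / 72 = -2.

policy_rate = -2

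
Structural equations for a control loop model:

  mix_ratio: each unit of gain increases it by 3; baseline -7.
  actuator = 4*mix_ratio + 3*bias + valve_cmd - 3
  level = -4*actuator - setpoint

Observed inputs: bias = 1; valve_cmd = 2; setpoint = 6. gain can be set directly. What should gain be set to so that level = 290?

gain = -4

Substituting into the actuator equation gives actuator = 12*gain - 26.
Substituting into the level equation gives level = -48*gain + 98.
Solve -48*gain + 98 = 290: gain = (290 - 98) / -48 = -4.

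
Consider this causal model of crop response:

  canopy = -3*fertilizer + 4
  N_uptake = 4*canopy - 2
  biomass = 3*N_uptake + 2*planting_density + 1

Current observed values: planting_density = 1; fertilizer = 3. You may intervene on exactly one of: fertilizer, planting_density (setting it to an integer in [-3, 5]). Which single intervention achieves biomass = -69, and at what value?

Intervening on fertilizer: biomass = -36*fertilizer + 45. Reaching -69 requires fertilizer = 19/6, not an integer.
Intervening on planting_density: with other inputs at their observed values, biomass = 2*planting_density - 65. Solving for -69 gives planting_density = -2, within [-3, 5].

set planting_density = -2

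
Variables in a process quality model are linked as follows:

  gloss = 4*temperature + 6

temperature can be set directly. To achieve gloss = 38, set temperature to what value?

Solve 4*temperature + 6 = 38: temperature = (38 - 6) / 4 = 8.

temperature = 8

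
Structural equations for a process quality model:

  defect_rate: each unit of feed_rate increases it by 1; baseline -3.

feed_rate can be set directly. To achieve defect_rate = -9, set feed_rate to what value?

feed_rate = -6

Solve feed_rate - 3 = -9: feed_rate = (-9 + 3) / 1 = -6.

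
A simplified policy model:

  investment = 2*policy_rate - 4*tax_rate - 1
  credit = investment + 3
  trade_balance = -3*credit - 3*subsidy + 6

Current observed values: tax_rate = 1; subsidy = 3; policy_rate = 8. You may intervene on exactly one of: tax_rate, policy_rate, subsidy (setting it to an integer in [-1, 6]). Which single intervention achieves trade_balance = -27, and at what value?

Intervening on tax_rate: trade_balance = 12*tax_rate - 57. Reaching -27 requires tax_rate = 5/2, not an integer.
Intervening on policy_rate: with other inputs at their observed values, trade_balance = -6*policy_rate + 3. Solving for -27 gives policy_rate = 5, within [-1, 6].
Intervening on subsidy: trade_balance = -3*subsidy - 36. Reaching -27 requires subsidy = -3, outside [-1, 6].

set policy_rate = 5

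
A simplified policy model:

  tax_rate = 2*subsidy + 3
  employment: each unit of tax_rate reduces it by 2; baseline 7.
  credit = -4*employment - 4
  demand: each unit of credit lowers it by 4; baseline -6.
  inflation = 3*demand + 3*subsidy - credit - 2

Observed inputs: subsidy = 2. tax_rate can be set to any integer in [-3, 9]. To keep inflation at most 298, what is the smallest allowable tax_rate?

Intervening on tax_rate fixes its value directly, overriding its dependence on subsidy.
Substituting into the credit equation gives credit = 8*tax_rate - 32.
Substituting into the demand equation gives demand = -32*tax_rate + 122.
Substituting into the inflation equation gives inflation = -104*tax_rate + 402.
Require -104*tax_rate + 402 ≤ 298, so tax_rate ≥ 1.
The smallest integer in [-3, 9] satisfying this is 1.

tax_rate = 1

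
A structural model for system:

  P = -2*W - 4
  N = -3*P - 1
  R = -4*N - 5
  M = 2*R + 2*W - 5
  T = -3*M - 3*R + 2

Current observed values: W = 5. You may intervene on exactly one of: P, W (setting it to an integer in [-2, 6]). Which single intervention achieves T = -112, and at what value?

set P = 1

Intervening on P: with other inputs at their observed values, T = -108*P - 4. Solving for -112 gives P = 1, within [-2, 6].
Intervening on W: T = 210*W + 458. Reaching -112 requires W = -19/7, not an integer.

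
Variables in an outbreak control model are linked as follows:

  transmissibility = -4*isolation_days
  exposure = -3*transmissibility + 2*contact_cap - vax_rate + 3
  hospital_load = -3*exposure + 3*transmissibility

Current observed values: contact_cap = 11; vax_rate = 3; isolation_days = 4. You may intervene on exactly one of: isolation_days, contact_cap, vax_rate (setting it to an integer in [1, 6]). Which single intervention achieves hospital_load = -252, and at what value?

Intervening on isolation_days: hospital_load = -48*isolation_days - 66. Reaching -252 requires isolation_days = 31/8, not an integer.
Intervening on contact_cap: hospital_load = -6*contact_cap - 192. Reaching -252 requires contact_cap = 10, outside [1, 6].
Intervening on vax_rate: with other inputs at their observed values, hospital_load = 3*vax_rate - 267. Solving for -252 gives vax_rate = 5, within [1, 6].

set vax_rate = 5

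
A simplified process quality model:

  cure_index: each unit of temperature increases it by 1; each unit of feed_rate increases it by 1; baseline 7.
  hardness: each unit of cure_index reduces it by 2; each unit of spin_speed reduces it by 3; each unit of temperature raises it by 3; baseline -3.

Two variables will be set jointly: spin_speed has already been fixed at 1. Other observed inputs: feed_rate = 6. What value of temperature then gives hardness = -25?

With spin_speed held at 1:
Substituting into the cure_index equation gives cure_index = temperature + 13.
Substituting into the hardness equation gives hardness = temperature - 32.
Solve temperature - 32 = -25: temperature = (-25 + 32) / 1 = 7.

temperature = 7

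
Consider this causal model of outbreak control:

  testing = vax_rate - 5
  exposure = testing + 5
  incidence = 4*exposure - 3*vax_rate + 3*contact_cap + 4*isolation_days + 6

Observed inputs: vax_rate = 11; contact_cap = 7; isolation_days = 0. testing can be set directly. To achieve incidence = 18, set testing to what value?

testing = 1

Intervening on testing fixes its value directly, overriding its dependence on vax_rate.
Substituting into the incidence equation gives incidence = 4*testing + 14.
Solve 4*testing + 14 = 18: testing = (18 - 14) / 4 = 1.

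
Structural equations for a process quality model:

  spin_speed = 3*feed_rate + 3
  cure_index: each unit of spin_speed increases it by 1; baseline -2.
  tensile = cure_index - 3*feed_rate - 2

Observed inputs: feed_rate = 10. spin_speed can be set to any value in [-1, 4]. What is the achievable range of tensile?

Intervening on spin_speed fixes its value directly, overriding its dependence on feed_rate.
Substituting into the tensile equation gives tensile = spin_speed - 34.
Linear in spin_speed, so extremes are at the endpoints: spin_speed = -1 gives tensile = -35; spin_speed = 4 gives tensile = -30.

-35 to -30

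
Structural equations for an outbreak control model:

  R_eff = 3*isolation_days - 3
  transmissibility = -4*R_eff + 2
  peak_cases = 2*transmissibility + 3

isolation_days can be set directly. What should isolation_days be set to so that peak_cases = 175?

isolation_days = -6

Substituting into the transmissibility equation gives transmissibility = -12*isolation_days + 14.
Substituting into the peak_cases equation gives peak_cases = -24*isolation_days + 31.
Solve -24*isolation_days + 31 = 175: isolation_days = (175 - 31) / -24 = -6.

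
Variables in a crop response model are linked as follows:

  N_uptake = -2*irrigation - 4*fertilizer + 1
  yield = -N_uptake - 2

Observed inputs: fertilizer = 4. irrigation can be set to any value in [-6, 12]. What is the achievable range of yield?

1 to 37

Substituting into the N_uptake equation gives N_uptake = -2*irrigation - 15.
Substituting into the yield equation gives yield = 2*irrigation + 13.
Linear in irrigation, so extremes are at the endpoints: irrigation = -6 gives yield = 1; irrigation = 12 gives yield = 37.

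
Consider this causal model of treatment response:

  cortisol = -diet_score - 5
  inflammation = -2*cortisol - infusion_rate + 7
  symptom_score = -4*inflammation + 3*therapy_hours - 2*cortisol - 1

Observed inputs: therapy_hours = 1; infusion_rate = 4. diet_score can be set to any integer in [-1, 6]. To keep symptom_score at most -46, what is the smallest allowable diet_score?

Substituting into the inflammation equation gives inflammation = 2*diet_score + 13.
Substituting into the symptom_score equation gives symptom_score = -6*diet_score - 40.
Require -6*diet_score - 40 ≤ -46, so diet_score ≥ 1.
The smallest integer in [-1, 6] satisfying this is 1.

diet_score = 1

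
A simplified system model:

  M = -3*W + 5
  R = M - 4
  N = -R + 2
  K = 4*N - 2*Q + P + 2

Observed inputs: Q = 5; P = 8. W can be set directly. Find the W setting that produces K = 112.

W = 9

Substituting into the R equation gives R = -3*W + 1.
Substituting into the N equation gives N = 3*W + 1.
K becomes 12*W + 4.
Solve 12*W + 4 = 112: W = (112 - 4) / 12 = 9.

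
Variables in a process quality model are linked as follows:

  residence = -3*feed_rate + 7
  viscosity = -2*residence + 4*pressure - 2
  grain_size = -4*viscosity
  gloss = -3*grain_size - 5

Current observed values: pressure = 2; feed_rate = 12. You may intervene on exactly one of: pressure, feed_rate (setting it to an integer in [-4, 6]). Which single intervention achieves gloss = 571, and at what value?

set pressure = -2

Intervening on pressure: with other inputs at their observed values, gloss = 48*pressure + 667. Solving for 571 gives pressure = -2, within [-4, 6].
Intervening on feed_rate: gloss = 72*feed_rate - 101. Reaching 571 requires feed_rate = 28/3, not an integer.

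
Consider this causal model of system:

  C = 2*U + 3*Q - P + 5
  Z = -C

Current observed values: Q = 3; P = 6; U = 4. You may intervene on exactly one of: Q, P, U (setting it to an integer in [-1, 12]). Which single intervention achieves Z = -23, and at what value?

Intervening on Q: Z = -3*Q - 7. Reaching -23 requires Q = 16/3, not an integer.
Intervening on P: with other inputs at their observed values, Z = P - 22. Solving for -23 gives P = -1, within [-1, 12].
Intervening on U: Z = -2*U - 8. Reaching -23 requires U = 15/2, not an integer.

set P = -1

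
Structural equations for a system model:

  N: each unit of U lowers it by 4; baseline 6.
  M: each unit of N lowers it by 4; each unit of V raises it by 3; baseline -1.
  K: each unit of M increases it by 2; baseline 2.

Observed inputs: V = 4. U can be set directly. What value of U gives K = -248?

U = -7

Substituting into the M equation gives M = 16*U - 13.
K becomes 32*U - 24.
Solve 32*U - 24 = -248: U = (-248 + 24) / 32 = -7.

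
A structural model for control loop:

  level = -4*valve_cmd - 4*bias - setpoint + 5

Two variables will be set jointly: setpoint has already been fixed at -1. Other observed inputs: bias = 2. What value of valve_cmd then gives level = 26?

valve_cmd = -7

With setpoint held at -1:
Substituting into the level equation gives level = -4*valve_cmd - 2.
Solve -4*valve_cmd - 2 = 26: valve_cmd = (26 + 2) / -4 = -7.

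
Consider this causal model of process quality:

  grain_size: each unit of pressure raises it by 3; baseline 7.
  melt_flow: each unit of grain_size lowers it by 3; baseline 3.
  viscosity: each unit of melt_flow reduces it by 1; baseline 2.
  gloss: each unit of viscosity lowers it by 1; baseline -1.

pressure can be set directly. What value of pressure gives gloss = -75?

pressure = 6

Substituting into the melt_flow equation gives melt_flow = -9*pressure - 18.
Substituting into the viscosity equation gives viscosity = 9*pressure + 20.
Substituting into the gloss equation gives gloss = -9*pressure - 21.
Solve -9*pressure - 21 = -75: pressure = (-75 + 21) / -9 = 6.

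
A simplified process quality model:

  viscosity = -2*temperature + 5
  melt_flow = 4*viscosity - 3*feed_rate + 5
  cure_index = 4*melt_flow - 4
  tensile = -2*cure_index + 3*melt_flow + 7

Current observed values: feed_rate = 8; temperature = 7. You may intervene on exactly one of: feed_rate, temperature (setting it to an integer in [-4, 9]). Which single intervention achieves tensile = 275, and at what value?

set feed_rate = 7

Intervening on feed_rate: with other inputs at their observed values, tensile = 15*feed_rate + 170. Solving for 275 gives feed_rate = 7, within [-4, 9].
Intervening on temperature: tensile = 40*temperature + 10. Reaching 275 requires temperature = 53/8, not an integer.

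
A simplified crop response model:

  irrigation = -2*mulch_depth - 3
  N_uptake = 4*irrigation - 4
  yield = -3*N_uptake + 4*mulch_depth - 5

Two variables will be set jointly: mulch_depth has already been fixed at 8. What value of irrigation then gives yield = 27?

irrigation = 1

With mulch_depth held at 8:
Intervening on irrigation fixes its value directly, overriding its dependence on mulch_depth.
Substituting into the yield equation gives yield = -12*irrigation + 39.
Solve -12*irrigation + 39 = 27: irrigation = (27 - 39) / -12 = 1.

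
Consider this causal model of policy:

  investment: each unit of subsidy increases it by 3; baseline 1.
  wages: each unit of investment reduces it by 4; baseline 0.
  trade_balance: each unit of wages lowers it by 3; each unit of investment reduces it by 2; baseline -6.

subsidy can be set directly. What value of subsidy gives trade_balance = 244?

subsidy = 8

Substituting into the wages equation gives wages = -12*subsidy - 4.
So trade_balance = 30*subsidy + 4.
Solve 30*subsidy + 4 = 244: subsidy = (244 - 4) / 30 = 8.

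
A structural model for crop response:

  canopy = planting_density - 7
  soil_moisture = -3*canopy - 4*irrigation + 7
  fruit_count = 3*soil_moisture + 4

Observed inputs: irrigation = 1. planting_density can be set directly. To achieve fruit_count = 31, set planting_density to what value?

Substituting into the soil_moisture equation gives soil_moisture = -3*planting_density + 24.
fruit_count becomes -9*planting_density + 76.
Solve -9*planting_density + 76 = 31: planting_density = (31 - 76) / -9 = 5.

planting_density = 5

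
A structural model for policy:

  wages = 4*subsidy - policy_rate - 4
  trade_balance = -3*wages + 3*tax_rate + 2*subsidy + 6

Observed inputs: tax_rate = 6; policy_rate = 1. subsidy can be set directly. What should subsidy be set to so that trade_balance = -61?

Substituting into the wages equation gives wages = 4*subsidy - 5.
Substituting into the trade_balance equation gives trade_balance = -10*subsidy + 39.
Solve -10*subsidy + 39 = -61: subsidy = (-61 - 39) / -10 = 10.

subsidy = 10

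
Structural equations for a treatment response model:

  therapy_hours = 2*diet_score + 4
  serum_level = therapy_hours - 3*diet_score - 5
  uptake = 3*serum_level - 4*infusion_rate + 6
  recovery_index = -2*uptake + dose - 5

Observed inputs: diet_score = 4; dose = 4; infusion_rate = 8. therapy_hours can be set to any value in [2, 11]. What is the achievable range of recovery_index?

87 to 141

Intervening on therapy_hours fixes its value directly, overriding its dependence on diet_score.
Substituting into the serum_level equation gives serum_level = therapy_hours - 17.
So uptake = 3*therapy_hours - 77.
Substituting into the recovery_index equation gives recovery_index = -6*therapy_hours + 153.
Linear in therapy_hours, so extremes are at the endpoints: therapy_hours = 2 gives recovery_index = 141; therapy_hours = 11 gives recovery_index = 87.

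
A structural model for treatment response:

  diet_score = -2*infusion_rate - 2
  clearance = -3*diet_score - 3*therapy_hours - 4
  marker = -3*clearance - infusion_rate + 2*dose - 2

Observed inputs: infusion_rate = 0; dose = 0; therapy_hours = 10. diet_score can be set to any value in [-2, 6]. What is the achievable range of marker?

Intervening on diet_score fixes its value directly, overriding its dependence on infusion_rate.
Substituting into the clearance equation gives clearance = -3*diet_score - 34.
So marker = 9*diet_score + 100.
Linear in diet_score, so extremes are at the endpoints: diet_score = -2 gives marker = 82; diet_score = 6 gives marker = 154.

82 to 154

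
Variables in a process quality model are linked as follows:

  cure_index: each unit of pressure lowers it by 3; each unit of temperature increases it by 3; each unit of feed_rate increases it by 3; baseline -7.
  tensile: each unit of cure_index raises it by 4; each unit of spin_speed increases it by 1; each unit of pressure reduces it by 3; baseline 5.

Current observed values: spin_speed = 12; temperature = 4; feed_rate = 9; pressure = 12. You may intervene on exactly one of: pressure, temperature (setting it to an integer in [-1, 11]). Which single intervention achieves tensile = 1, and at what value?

Intervening on pressure: tensile = -15*pressure + 145. Reaching 1 requires pressure = 48/5, not an integer.
Intervening on temperature: with other inputs at their observed values, tensile = 12*temperature - 83. Solving for 1 gives temperature = 7, within [-1, 11].

set temperature = 7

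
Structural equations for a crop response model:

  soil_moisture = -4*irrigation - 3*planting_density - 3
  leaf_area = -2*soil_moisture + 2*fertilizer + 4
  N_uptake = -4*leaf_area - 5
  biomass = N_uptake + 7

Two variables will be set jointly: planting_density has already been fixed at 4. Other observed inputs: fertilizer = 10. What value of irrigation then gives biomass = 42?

irrigation = -8

With planting_density held at 4:
Substituting into the soil_moisture equation gives soil_moisture = -4*irrigation - 15.
So leaf_area = 8*irrigation + 54.
Substituting into the N_uptake equation gives N_uptake = -32*irrigation - 221.
This gives biomass = -32*irrigation - 214.
Solve -32*irrigation - 214 = 42: irrigation = (42 + 214) / -32 = -8.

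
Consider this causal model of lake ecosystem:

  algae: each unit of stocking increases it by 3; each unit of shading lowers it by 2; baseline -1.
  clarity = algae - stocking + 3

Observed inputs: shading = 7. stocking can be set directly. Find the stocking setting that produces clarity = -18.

stocking = -3

Substituting into the algae equation gives algae = 3*stocking - 15.
So clarity = 2*stocking - 12.
Solve 2*stocking - 12 = -18: stocking = (-18 + 12) / 2 = -3.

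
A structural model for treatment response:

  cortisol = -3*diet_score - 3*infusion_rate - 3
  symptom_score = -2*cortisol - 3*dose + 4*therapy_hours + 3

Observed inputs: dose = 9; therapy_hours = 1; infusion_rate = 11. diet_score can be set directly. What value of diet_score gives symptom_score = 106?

Substituting into the cortisol equation gives cortisol = -3*diet_score - 36.
Substituting into the symptom_score equation gives symptom_score = 6*diet_score + 52.
Solve 6*diet_score + 52 = 106: diet_score = (106 - 52) / 6 = 9.

diet_score = 9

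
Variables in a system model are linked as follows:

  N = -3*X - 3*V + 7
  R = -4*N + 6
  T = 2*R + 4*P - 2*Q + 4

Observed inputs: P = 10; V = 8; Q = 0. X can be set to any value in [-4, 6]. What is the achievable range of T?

Substituting into the N equation gives N = -3*X - 17.
Substituting into the R equation gives R = 12*X + 74.
This gives T = 24*X + 192.
Linear in X, so extremes are at the endpoints: X = -4 gives T = 96; X = 6 gives T = 336.

96 to 336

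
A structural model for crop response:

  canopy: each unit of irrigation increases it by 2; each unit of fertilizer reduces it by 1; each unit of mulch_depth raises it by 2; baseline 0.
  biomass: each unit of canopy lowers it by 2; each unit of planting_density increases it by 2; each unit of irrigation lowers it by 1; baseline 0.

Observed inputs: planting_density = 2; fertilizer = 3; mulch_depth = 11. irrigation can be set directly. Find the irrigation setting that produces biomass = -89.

irrigation = 11

Substituting into the canopy equation gives canopy = 2*irrigation + 19.
biomass becomes -5*irrigation - 34.
Solve -5*irrigation - 34 = -89: irrigation = (-89 + 34) / -5 = 11.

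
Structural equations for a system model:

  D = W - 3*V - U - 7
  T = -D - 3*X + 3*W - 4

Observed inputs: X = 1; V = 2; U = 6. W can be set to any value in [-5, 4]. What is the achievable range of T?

2 to 20

Substituting into the D equation gives D = W - 19.
T becomes 2*W + 12.
Linear in W, so extremes are at the endpoints: W = -5 gives T = 2; W = 4 gives T = 20.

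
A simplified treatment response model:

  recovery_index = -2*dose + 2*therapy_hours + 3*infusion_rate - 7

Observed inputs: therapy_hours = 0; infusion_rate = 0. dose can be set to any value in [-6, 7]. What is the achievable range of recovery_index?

-21 to 5

Substituting into the recovery_index equation gives recovery_index = -2*dose - 7.
Linear in dose, so extremes are at the endpoints: dose = -6 gives recovery_index = 5; dose = 7 gives recovery_index = -21.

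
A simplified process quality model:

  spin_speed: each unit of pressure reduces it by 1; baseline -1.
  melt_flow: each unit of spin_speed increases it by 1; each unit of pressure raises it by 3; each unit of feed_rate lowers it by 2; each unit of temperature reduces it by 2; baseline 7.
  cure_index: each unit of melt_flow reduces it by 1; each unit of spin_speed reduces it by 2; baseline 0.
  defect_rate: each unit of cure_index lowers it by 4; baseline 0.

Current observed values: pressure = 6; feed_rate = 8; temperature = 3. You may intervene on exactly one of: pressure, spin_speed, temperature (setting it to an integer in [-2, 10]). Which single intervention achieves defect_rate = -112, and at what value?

set temperature = 8

Intervening on pressure: the paths from pressure to defect_rate cancel (net effect zero), leaving defect_rate = -72; -112 is unreachable this way.
Intervening on spin_speed: defect_rate = 12*spin_speed + 12. Reaching -112 requires spin_speed = -31/3, not an integer.
Intervening on temperature: with other inputs at their observed values, defect_rate = -8*temperature - 48. Solving for -112 gives temperature = 8, within [-2, 10].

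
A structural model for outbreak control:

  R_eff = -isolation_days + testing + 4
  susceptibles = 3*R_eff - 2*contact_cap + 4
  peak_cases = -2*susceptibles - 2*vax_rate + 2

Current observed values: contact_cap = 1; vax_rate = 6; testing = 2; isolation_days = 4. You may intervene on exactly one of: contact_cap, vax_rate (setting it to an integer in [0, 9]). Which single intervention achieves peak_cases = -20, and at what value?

set vax_rate = 3

Intervening on contact_cap: peak_cases = 4*contact_cap - 30. Reaching -20 requires contact_cap = 5/2, not an integer.
Intervening on vax_rate: with other inputs at their observed values, peak_cases = -2*vax_rate - 14. Solving for -20 gives vax_rate = 3, within [0, 9].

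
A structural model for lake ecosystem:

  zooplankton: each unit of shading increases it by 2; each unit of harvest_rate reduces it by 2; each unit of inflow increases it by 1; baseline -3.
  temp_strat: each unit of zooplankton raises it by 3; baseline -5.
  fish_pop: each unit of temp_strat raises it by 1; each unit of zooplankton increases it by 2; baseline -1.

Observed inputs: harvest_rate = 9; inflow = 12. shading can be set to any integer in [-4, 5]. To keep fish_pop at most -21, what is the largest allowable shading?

shading = 3

Substituting into the zooplankton equation gives zooplankton = 2*shading - 9.
So temp_strat = 6*shading - 32.
Substituting into the fish_pop equation gives fish_pop = 10*shading - 51.
Require 10*shading - 51 ≤ -21, so shading ≤ 3.
The largest integer in [-4, 5] satisfying this is 3.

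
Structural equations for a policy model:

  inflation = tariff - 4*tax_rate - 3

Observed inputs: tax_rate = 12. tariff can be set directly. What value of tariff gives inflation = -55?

tariff = -4

Substituting into the inflation equation gives inflation = tariff - 51.
Solve tariff - 51 = -55: tariff = (-55 + 51) / 1 = -4.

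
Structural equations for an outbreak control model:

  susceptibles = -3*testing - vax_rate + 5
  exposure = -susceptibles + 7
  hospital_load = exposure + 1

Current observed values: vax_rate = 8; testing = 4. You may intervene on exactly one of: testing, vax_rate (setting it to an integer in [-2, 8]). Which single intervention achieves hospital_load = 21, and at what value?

Intervening on testing: hospital_load = 3*testing + 11. Reaching 21 requires testing = 10/3, not an integer.
Intervening on vax_rate: with other inputs at their observed values, hospital_load = vax_rate + 15. Solving for 21 gives vax_rate = 6, within [-2, 8].

set vax_rate = 6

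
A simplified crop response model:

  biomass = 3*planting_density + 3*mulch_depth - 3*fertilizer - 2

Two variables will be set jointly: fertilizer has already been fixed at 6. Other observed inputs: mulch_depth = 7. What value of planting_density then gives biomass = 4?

planting_density = 1

With fertilizer held at 6:
Substituting into the biomass equation gives biomass = 3*planting_density + 1.
Solve 3*planting_density + 1 = 4: planting_density = (4 - 1) / 3 = 1.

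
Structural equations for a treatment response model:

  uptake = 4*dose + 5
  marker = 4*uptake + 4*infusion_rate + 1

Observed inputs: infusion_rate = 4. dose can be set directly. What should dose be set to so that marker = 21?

Substituting into the marker equation gives marker = 16*dose + 37.
Solve 16*dose + 37 = 21: dose = (21 - 37) / 16 = -1.

dose = -1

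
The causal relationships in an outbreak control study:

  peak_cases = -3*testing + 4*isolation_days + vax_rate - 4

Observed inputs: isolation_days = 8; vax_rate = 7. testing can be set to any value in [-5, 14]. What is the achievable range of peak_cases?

Substituting into the peak_cases equation gives peak_cases = -3*testing + 35.
Linear in testing, so extremes are at the endpoints: testing = -5 gives peak_cases = 50; testing = 14 gives peak_cases = -7.

-7 to 50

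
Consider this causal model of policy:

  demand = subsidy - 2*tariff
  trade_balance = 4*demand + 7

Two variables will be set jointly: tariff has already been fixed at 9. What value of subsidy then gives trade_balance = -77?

subsidy = -3

With tariff held at 9:
Substituting into the demand equation gives demand = subsidy - 18.
Substituting into the trade_balance equation gives trade_balance = 4*subsidy - 65.
Solve 4*subsidy - 65 = -77: subsidy = (-77 + 65) / 4 = -3.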